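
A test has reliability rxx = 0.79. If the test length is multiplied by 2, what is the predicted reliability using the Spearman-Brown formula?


r_new = (n * rxx) / (1 + (n-1) * rxx)
r_new = (2 * 0.79) / (1 + 1 * 0.79)
r_new = 1.58 / 1.79
r_new = 0.8827

0.8827


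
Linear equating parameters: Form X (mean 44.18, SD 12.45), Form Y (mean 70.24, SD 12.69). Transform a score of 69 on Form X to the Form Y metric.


slope = SD_Y / SD_X = 12.69 / 12.45 ~ 1.0193
intercept = mean_Y - slope * mean_X = 70.24 - (12.69 / 12.45) * 44.18 ~ 25.2083
Y = slope * X + intercept. To avoid rounding drift from the rounded slope/intercept, evaluate the equivalent form Y = mean_Y + SD_Y * (X - mean_X) / SD_X at full precision:
Y = 70.24 + 12.69 * (69 - 44.18) / 12.45
Y = 70.24 + 12.69 * 24.82 / 12.45
Y = 70.24 + 314.9658 / 12.45
Y = 70.24 + 25.2985
Y = 95.5385

95.5385


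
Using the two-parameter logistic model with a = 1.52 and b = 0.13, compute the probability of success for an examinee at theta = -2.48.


a*(theta - b) = 1.52 * (-2.48 - 0.13) = -3.9672
exp(--3.9672) = 52.8364
P = 1 / (1 + 52.8364)
P = 0.0186

0.0186


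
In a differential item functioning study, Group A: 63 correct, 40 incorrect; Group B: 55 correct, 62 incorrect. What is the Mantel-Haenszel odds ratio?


Odds_A = 63/40 = 1.575
Odds_B = 55/62 = 0.8871
OR = Odds_A / Odds_B = 1.575 / 0.8871
Exactly, OR = (63 * 62) / (40 * 55) = 3906 / 2200
OR = 1.7755

1.7755


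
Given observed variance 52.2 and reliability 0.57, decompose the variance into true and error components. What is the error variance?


var_true = rxx * var_obs = 0.57 * 52.2 = 29.754
var_error = var_obs - var_true
var_error = 52.2 - 29.754
var_error = 22.446

22.446


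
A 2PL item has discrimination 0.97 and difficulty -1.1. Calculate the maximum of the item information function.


For 2PL, max info at theta = b = -1.1
I_max = a^2 / 4 = 0.97^2 / 4
= 0.9409 / 4
I_max = 0.2352

0.2352


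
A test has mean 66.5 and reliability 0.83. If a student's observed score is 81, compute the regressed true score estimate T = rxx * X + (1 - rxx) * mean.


T_est = rxx * X + (1 - rxx) * mean
T_est = 0.83 * 81 + 0.17 * 66.5
T_est = 67.23 + 11.305
T_est = 78.535

78.535


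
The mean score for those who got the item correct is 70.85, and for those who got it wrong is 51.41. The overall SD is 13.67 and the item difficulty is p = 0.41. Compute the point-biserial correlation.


q = 1 - p = 0.59
rpb = ((M1 - M0) / SD) * sqrt(p * q)
rpb = ((70.85 - 51.41) / 13.67) * sqrt(0.41 * 0.59)
rpb = 0.6994

0.6994


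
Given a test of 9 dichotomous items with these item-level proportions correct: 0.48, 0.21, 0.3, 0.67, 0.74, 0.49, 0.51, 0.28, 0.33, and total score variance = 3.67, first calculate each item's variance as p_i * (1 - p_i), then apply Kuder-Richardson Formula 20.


For each item, compute p_i * q_i:
  Item 1: 0.48 * 0.52 = 0.2496
  Item 2: 0.21 * 0.79 = 0.1659
  Item 3: 0.3 * 0.7 = 0.21
  Item 4: 0.67 * 0.33 = 0.2211
  Item 5: 0.74 * 0.26 = 0.1924
  Item 6: 0.49 * 0.51 = 0.2499
  Item 7: 0.51 * 0.49 = 0.2499
  Item 8: 0.28 * 0.72 = 0.2016
  Item 9: 0.33 * 0.67 = 0.2211
Sum(p_i * q_i) = 0.2496 + 0.1659 + 0.21 + 0.2211 + 0.1924 + 0.2499 + 0.2499 + 0.2016 + 0.2211 = 1.9615
KR-20 = (k/(k-1)) * (1 - Sum(p_i*q_i) / Var_total)
= (9/8) * (1 - 1.9615/3.67)
= 1.125 * 0.4655
KR-20 = 0.5237

0.5237


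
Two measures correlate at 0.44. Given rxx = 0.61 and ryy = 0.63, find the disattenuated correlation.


r_corrected = rxy / sqrt(rxx * ryy)
= 0.44 / sqrt(0.61 * 0.63)
= 0.44 / sqrt(0.3843)
= 0.44 / 0.619919
r_corrected = 0.7098

0.7098


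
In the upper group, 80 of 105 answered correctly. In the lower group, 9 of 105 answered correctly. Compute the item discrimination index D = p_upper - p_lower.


p_upper = 80/105 = 0.7619
p_lower = 9/105 = 0.0857
D = 0.7619 - 0.0857 = 0.6762

0.6762


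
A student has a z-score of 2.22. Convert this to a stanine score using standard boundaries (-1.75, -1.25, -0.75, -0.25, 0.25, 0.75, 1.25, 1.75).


Stanine boundaries: [-1.75, -1.25, -0.75, -0.25, 0.25, 0.75, 1.25, 1.75]
z = 2.22
Check each boundary:
  z >= -1.75 -> could be stanine 2
  z >= -1.25 -> could be stanine 3
  z >= -0.75 -> could be stanine 4
  z >= -0.25 -> could be stanine 5
  z >= 0.25 -> could be stanine 6
  z >= 0.75 -> could be stanine 7
  z >= 1.25 -> could be stanine 8
  z >= 1.75 -> could be stanine 9
Highest qualifying boundary gives stanine = 9

9


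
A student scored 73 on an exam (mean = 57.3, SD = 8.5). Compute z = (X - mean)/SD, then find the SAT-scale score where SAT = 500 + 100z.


z = (X - mean) / SD = (73 - 57.3) / 8.5
z = 15.7 / 8.5
z = 1.8471
SAT-scale = SAT = 500 + 100z
Carry z at full precision (z = 15.7 / 8.5) into the conversion:
SAT-scale = 500 + 100 * (15.7 / 8.5) = 500 + 1570 / 8.5
SAT-scale = 500 + 184.7059
SAT-scale = 684.7059

684.7059


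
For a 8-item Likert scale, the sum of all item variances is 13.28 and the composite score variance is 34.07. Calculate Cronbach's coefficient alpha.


alpha = (k/(k-1)) * (1 - sum(si^2)/s_total^2)
= (8/7) * (1 - 13.28/34.07)
alpha = 0.6974

0.6974


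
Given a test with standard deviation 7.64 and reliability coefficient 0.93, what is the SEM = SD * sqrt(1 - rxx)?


SEM = SD * sqrt(1 - rxx)
SEM = 7.64 * sqrt(1 - 0.93)
SEM = 7.64 * sqrt(0.07) = 7.64 * 0.264575
SEM = 2.0214

2.0214


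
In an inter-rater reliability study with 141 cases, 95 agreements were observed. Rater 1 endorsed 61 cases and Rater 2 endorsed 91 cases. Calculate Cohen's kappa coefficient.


P_o = 95/141 = 0.673759
P_e = (61*91 + 80*50) / 19881 = 0.480408
kappa = (P_o - P_e) / (1 - P_e)
kappa = (0.673759 - 0.480408) / (1 - 0.480408)
kappa = 0.3721

0.3721


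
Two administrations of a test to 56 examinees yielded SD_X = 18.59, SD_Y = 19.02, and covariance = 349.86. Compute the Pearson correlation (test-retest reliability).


r = cov(X,Y) / (SD_X * SD_Y)
r = 349.86 / (18.59 * 19.02)
r = 349.86 / 353.5818
r = 0.9895

0.9895


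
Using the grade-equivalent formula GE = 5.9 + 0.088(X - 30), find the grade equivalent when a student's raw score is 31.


raw - median = 31 - 30 = 1
slope * diff = 0.088 * 1 = 0.088
GE = 5.9 + 0.088
GE = 5.988

5.988


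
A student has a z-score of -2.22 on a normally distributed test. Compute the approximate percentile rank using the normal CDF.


CDF(z) = 0.5 * (1 + erf(z/sqrt(2)))
erf(-1.5698) = -0.9736
CDF = 0.0132
Percentile rank = 0.0132 * 100 = 1.32

1.32


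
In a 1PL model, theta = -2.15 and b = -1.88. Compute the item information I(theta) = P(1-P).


P = 1/(1+exp(-(-2.15--1.88))) = 0.4329
I = P*(1-P) = 0.4329 * 0.5671
I = 0.2455

0.2455


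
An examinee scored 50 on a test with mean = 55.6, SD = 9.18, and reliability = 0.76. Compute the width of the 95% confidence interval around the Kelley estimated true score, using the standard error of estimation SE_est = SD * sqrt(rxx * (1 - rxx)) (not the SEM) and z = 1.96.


True score estimate = 0.76*50 + 0.24*55.6 = 51.344
SE_est = SD * sqrt(rxx * (1 - rxx)) = 9.18 * sqrt(0.76 * 0.24) = 9.18 * sqrt(0.1824) = 3.920623
CI = T_est +/- z * SE_est, so width = 2 * z * SE_est = 2 * 1.96 * 3.920623
Width = 15.3688

15.3688


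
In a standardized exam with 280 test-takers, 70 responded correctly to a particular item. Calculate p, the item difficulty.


Item difficulty p = number correct / total examinees
p = 70 / 280
p = 0.25

0.25


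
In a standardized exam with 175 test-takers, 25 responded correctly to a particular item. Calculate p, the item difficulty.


Item difficulty p = number correct / total examinees
p = 25 / 175
p = 0.1429

0.1429


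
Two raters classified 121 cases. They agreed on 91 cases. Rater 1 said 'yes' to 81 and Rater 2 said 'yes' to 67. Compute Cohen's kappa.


P_o = 91/121 = 0.752066
P_e = (81*67 + 40*54) / 14641 = 0.518202
kappa = (P_o - P_e) / (1 - P_e)
kappa = (0.752066 - 0.518202) / (1 - 0.518202)
kappa = 0.4854

0.4854


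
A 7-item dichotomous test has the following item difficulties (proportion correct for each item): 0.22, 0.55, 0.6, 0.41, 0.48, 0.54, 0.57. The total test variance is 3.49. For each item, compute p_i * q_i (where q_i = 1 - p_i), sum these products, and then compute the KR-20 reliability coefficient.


For each item, compute p_i * q_i:
  Item 1: 0.22 * 0.78 = 0.1716
  Item 2: 0.55 * 0.45 = 0.2475
  Item 3: 0.6 * 0.4 = 0.24
  Item 4: 0.41 * 0.59 = 0.2419
  Item 5: 0.48 * 0.52 = 0.2496
  Item 6: 0.54 * 0.46 = 0.2484
  Item 7: 0.57 * 0.43 = 0.2451
Sum(p_i * q_i) = 0.1716 + 0.2475 + 0.24 + 0.2419 + 0.2496 + 0.2484 + 0.2451 = 1.6441
KR-20 = (k/(k-1)) * (1 - Sum(p_i*q_i) / Var_total)
= (7/6) * (1 - 1.6441/3.49)
= 1.1667 * 0.5289
KR-20 = 0.6171

0.6171


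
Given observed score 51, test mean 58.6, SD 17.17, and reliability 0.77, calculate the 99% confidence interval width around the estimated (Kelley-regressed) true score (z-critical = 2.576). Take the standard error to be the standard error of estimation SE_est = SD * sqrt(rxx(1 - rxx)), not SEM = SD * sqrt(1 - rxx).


True score estimate = 0.77*51 + 0.23*58.6 = 52.748
SE_est = SD * sqrt(rxx * (1 - rxx)) = 17.17 * sqrt(0.77 * 0.23) = 17.17 * sqrt(0.1771) = 7.225694
CI = T_est +/- z * SE_est, so width = 2 * z * SE_est = 2 * 2.576 * 7.225694
Width = 37.2268

37.2268


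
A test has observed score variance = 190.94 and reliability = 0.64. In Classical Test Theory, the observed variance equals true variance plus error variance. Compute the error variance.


var_true = rxx * var_obs = 0.64 * 190.94 = 122.2016
var_error = var_obs - var_true
var_error = 190.94 - 122.2016
var_error = 68.7384

68.7384


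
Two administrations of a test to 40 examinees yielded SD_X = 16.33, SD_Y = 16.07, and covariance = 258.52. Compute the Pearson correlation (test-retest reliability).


r = cov(X,Y) / (SD_X * SD_Y)
r = 258.52 / (16.33 * 16.07)
r = 258.52 / 262.4231
r = 0.9851

0.9851


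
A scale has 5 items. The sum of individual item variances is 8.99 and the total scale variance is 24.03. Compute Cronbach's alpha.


alpha = (k/(k-1)) * (1 - sum(si^2)/s_total^2)
= (5/4) * (1 - 8.99/24.03)
alpha = 0.7824

0.7824


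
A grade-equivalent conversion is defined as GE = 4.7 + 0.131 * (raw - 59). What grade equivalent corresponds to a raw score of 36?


raw - median = 36 - 59 = -23
slope * diff = 0.131 * -23 = -3.013
GE = 4.7 + -3.013
GE = 1.687

1.687


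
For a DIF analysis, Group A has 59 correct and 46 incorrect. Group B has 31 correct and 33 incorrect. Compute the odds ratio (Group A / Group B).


Odds_A = 59/46 = 1.2826
Odds_B = 31/33 = 0.9394
OR = Odds_A / Odds_B = 1.2826 / 0.9394
Exactly, OR = (59 * 33) / (46 * 31) = 1947 / 1426
OR = 1.3654

1.3654


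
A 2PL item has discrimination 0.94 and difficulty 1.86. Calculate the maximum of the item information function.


For 2PL, max info at theta = b = 1.86
I_max = a^2 / 4 = 0.94^2 / 4
= 0.8836 / 4
I_max = 0.2209

0.2209


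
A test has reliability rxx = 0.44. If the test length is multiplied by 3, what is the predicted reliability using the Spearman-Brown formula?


r_new = (n * rxx) / (1 + (n-1) * rxx)
r_new = (3 * 0.44) / (1 + 2 * 0.44)
r_new = 1.32 / 1.88
r_new = 0.7021

0.7021


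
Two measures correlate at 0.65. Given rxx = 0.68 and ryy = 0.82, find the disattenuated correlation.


r_corrected = rxy / sqrt(rxx * ryy)
= 0.65 / sqrt(0.68 * 0.82)
= 0.65 / sqrt(0.5576)
= 0.65 / 0.746726
r_corrected = 0.8705

0.8705


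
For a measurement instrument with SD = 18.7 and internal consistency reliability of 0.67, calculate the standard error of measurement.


SEM = SD * sqrt(1 - rxx)
SEM = 18.7 * sqrt(1 - 0.67)
SEM = 18.7 * sqrt(0.33) = 18.7 * 0.574456
SEM = 10.7423

10.7423


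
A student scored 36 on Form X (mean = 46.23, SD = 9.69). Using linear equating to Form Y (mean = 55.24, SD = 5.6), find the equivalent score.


slope = SD_Y / SD_X = 5.6 / 9.69 ~ 0.5779
intercept = mean_Y - slope * mean_X = 55.24 - (5.6 / 9.69) * 46.23 ~ 28.523
Y = slope * X + intercept. To avoid rounding drift from the rounded slope/intercept, evaluate the equivalent form Y = mean_Y + SD_Y * (X - mean_X) / SD_X at full precision:
Y = 55.24 + 5.6 * (36 - 46.23) / 9.69
Y = 55.24 - 5.6 * 10.23 / 9.69
Y = 55.24 - 57.288 / 9.69
Y = 55.24 - 5.9121
Y = 49.3279

49.3279


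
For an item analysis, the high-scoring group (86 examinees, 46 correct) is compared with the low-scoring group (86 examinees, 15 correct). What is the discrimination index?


p_upper = 46/86 = 0.5349
p_lower = 15/86 = 0.1744
D = 0.5349 - 0.1744 = 0.3605

0.3605


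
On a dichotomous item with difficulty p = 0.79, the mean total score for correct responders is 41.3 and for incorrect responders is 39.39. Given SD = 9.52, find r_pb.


q = 1 - p = 0.21
rpb = ((M1 - M0) / SD) * sqrt(p * q)
rpb = ((41.3 - 39.39) / 9.52) * sqrt(0.79 * 0.21)
rpb = 0.0817

0.0817


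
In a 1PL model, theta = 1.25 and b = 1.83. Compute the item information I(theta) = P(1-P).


P = 1/(1+exp(-(1.25-1.83))) = 0.3589
I = P*(1-P) = 0.3589 * 0.6411
I = 0.2301

0.2301


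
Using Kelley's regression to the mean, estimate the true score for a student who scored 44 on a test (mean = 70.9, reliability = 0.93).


T_est = rxx * X + (1 - rxx) * mean
T_est = 0.93 * 44 + 0.07 * 70.9
T_est = 40.92 + 4.963
T_est = 45.883

45.883


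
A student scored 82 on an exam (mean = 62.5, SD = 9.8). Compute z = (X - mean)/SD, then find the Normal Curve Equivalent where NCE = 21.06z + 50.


z = (X - mean) / SD = (82 - 62.5) / 9.8
z = 19.5 / 9.8
z = 1.9898
NCE = NCE = 21.06z + 50
Carry z at full precision (z = 19.5 / 9.8) into the conversion:
NCE = 21.06 * (19.5 / 9.8) + 50 = 410.67 / 9.8 + 50
NCE = 41.9051 + 50
NCE = 91.9051

91.9051


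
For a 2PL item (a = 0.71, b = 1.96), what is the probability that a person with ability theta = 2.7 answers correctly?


a*(theta - b) = 0.71 * (2.7 - 1.96) = 0.5254
exp(-0.5254) = 0.5913
P = 1 / (1 + 0.5913)
P = 0.6284

0.6284


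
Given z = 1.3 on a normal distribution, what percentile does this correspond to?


CDF(z) = 0.5 * (1 + erf(z/sqrt(2)))
erf(0.9192) = 0.8064
CDF = 0.9032
Percentile rank = 0.9032 * 100 = 90.32

90.32


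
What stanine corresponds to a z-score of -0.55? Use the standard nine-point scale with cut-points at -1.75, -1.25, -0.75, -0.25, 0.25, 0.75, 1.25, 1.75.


Stanine boundaries: [-1.75, -1.25, -0.75, -0.25, 0.25, 0.75, 1.25, 1.75]
z = -0.55
Check each boundary:
  z >= -1.75 -> could be stanine 2
  z >= -1.25 -> could be stanine 3
  z >= -0.75 -> could be stanine 4
  z < -0.25
  z < 0.25
  z < 0.75
  z < 1.25
  z < 1.75
Highest qualifying boundary gives stanine = 4

4


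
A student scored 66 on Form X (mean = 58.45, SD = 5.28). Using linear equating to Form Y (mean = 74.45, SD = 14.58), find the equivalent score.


slope = SD_Y / SD_X = 14.58 / 5.28 ~ 2.7614
intercept = mean_Y - slope * mean_X = 74.45 - (14.58 / 5.28) * 58.45 ~ -86.9517
Y = slope * X + intercept. To avoid rounding drift from the rounded slope/intercept, evaluate the equivalent form Y = mean_Y + SD_Y * (X - mean_X) / SD_X at full precision:
Y = 74.45 + 14.58 * (66 - 58.45) / 5.28
Y = 74.45 + 14.58 * 7.55 / 5.28
Y = 74.45 + 110.079 / 5.28
Y = 74.45 + 20.8483
Y = 95.2983

95.2983


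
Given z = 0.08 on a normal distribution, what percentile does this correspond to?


CDF(z) = 0.5 * (1 + erf(z/sqrt(2)))
erf(0.0566) = 0.0638
CDF = 0.5319
Percentile rank = 0.5319 * 100 = 53.19

53.19


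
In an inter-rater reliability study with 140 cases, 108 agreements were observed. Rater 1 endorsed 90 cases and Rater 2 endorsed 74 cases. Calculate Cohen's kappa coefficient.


P_o = 108/140 = 0.771429
P_e = (90*74 + 50*66) / 19600 = 0.508163
kappa = (P_o - P_e) / (1 - P_e)
kappa = (0.771429 - 0.508163) / (1 - 0.508163)
kappa = 0.5353

0.5353


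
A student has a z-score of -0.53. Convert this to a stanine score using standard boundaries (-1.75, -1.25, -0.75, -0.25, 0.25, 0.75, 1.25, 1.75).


Stanine boundaries: [-1.75, -1.25, -0.75, -0.25, 0.25, 0.75, 1.25, 1.75]
z = -0.53
Check each boundary:
  z >= -1.75 -> could be stanine 2
  z >= -1.25 -> could be stanine 3
  z >= -0.75 -> could be stanine 4
  z < -0.25
  z < 0.25
  z < 0.75
  z < 1.25
  z < 1.75
Highest qualifying boundary gives stanine = 4

4


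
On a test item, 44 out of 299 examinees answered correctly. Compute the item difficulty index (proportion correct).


Item difficulty p = number correct / total examinees
p = 44 / 299
p = 0.1472

0.1472


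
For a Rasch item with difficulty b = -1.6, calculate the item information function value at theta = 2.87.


P = 1/(1+exp(-(2.87--1.6))) = 0.9887
I = P*(1-P) = 0.9887 * 0.0113
I = 0.0112

0.0112


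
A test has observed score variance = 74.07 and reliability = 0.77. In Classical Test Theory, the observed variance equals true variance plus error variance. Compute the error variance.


var_true = rxx * var_obs = 0.77 * 74.07 = 57.0339
var_error = var_obs - var_true
var_error = 74.07 - 57.0339
var_error = 17.0361

17.0361


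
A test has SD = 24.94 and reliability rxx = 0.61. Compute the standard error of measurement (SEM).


SEM = SD * sqrt(1 - rxx)
SEM = 24.94 * sqrt(1 - 0.61)
SEM = 24.94 * sqrt(0.39) = 24.94 * 0.6245
SEM = 15.575

15.575


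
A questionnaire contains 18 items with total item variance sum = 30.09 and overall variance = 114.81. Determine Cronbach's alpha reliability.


alpha = (k/(k-1)) * (1 - sum(si^2)/s_total^2)
= (18/17) * (1 - 30.09/114.81)
alpha = 0.7813

0.7813


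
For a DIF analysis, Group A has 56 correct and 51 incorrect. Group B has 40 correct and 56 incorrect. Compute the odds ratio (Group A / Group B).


Odds_A = 56/51 = 1.098
Odds_B = 40/56 = 0.7143
OR = Odds_A / Odds_B = 1.098 / 0.7143
Exactly, OR = (56 * 56) / (51 * 40) = 3136 / 2040
OR = 1.5373

1.5373


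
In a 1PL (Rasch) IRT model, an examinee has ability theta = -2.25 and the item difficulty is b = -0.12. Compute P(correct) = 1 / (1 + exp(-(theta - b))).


theta - b = -2.25 - -0.12 = -2.13
exp(-(theta - b)) = exp(2.13) = 8.4149
P = 1 / (1 + 8.4149)
P = 0.1062

0.1062


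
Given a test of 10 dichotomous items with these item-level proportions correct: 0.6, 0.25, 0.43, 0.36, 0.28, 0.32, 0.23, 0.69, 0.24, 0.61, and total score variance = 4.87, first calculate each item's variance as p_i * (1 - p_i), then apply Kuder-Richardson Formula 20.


For each item, compute p_i * q_i:
  Item 1: 0.6 * 0.4 = 0.24
  Item 2: 0.25 * 0.75 = 0.1875
  Item 3: 0.43 * 0.57 = 0.2451
  Item 4: 0.36 * 0.64 = 0.2304
  Item 5: 0.28 * 0.72 = 0.2016
  Item 6: 0.32 * 0.68 = 0.2176
  Item 7: 0.23 * 0.77 = 0.1771
  Item 8: 0.69 * 0.31 = 0.2139
  Item 9: 0.24 * 0.76 = 0.1824
  Item 10: 0.61 * 0.39 = 0.2379
Sum(p_i * q_i) = 0.24 + 0.1875 + 0.2451 + 0.2304 + 0.2016 + 0.2176 + 0.1771 + 0.2139 + 0.1824 + 0.2379 = 2.1335
KR-20 = (k/(k-1)) * (1 - Sum(p_i*q_i) / Var_total)
= (10/9) * (1 - 2.1335/4.87)
= 1.1111 * 0.5619
KR-20 = 0.6243

0.6243


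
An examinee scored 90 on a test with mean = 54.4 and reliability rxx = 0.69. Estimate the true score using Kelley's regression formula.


T_est = rxx * X + (1 - rxx) * mean
T_est = 0.69 * 90 + 0.31 * 54.4
T_est = 62.1 + 16.864
T_est = 78.964

78.964


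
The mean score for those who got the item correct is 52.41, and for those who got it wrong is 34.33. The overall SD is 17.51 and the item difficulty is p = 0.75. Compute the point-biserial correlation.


q = 1 - p = 0.25
rpb = ((M1 - M0) / SD) * sqrt(p * q)
rpb = ((52.41 - 34.33) / 17.51) * sqrt(0.75 * 0.25)
rpb = 0.4471

0.4471


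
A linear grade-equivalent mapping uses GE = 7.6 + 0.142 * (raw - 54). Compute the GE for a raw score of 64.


raw - median = 64 - 54 = 10
slope * diff = 0.142 * 10 = 1.42
GE = 7.6 + 1.42
GE = 9.02

9.02


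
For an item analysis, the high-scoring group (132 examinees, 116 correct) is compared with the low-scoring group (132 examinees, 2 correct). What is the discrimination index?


p_upper = 116/132 = 0.8788
p_lower = 2/132 = 0.0152
D = 0.8788 - 0.0152 = 0.8636

0.8636


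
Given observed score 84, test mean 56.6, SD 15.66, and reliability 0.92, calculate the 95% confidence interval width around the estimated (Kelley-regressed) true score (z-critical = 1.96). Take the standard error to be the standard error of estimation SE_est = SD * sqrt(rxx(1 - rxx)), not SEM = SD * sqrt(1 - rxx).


True score estimate = 0.92*84 + 0.08*56.6 = 81.808
SE_est = SD * sqrt(rxx * (1 - rxx)) = 15.66 * sqrt(0.92 * 0.08) = 15.66 * sqrt(0.0736) = 4.248452
CI = T_est +/- z * SE_est, so width = 2 * z * SE_est = 2 * 1.96 * 4.248452
Width = 16.6539

16.6539


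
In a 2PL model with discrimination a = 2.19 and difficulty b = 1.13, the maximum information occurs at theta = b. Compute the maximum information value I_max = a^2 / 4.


For 2PL, max info at theta = b = 1.13
I_max = a^2 / 4 = 2.19^2 / 4
= 4.7961 / 4
I_max = 1.199

1.199


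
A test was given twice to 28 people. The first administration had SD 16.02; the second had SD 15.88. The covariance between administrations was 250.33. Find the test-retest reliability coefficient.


r = cov(X,Y) / (SD_X * SD_Y)
r = 250.33 / (16.02 * 15.88)
r = 250.33 / 254.3976
r = 0.984

0.984


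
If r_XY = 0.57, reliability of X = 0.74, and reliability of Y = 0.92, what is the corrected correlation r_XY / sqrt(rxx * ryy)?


r_corrected = rxy / sqrt(rxx * ryy)
= 0.57 / sqrt(0.74 * 0.92)
= 0.57 / sqrt(0.6808)
= 0.57 / 0.825106
r_corrected = 0.6908

0.6908


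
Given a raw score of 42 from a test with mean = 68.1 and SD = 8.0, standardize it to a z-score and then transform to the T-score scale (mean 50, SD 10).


z = (X - mean) / SD = (42 - 68.1) / 8.0
z = -26.1 / 8.0
z = -3.2625
T-score = T = 50 + 10z
Carry z at full precision (z = -26.1 / 8.0) into the conversion:
T-score = 50 + 10 * (-26.1 / 8.0) = 50 + -261 / 8.0
T-score = 50 + -32.625
T-score = 17.375

17.375


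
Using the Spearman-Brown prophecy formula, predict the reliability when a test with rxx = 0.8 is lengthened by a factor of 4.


r_new = (n * rxx) / (1 + (n-1) * rxx)
r_new = (4 * 0.8) / (1 + 3 * 0.8)
r_new = 3.2 / 3.4
r_new = 0.9412

0.9412


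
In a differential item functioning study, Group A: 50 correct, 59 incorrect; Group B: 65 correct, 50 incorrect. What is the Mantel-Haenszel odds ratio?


Odds_A = 50/59 = 0.8475
Odds_B = 65/50 = 1.3
OR = Odds_A / Odds_B = 0.8475 / 1.3
Exactly, OR = (50 * 50) / (59 * 65) = 2500 / 3835
OR = 0.6519

0.6519


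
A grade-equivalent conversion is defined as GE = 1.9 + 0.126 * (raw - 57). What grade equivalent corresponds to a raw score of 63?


raw - median = 63 - 57 = 6
slope * diff = 0.126 * 6 = 0.756
GE = 1.9 + 0.756
GE = 2.656

2.656


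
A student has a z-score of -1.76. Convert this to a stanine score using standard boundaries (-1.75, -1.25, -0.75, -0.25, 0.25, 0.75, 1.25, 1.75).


Stanine boundaries: [-1.75, -1.25, -0.75, -0.25, 0.25, 0.75, 1.25, 1.75]
z = -1.76
Check each boundary:
  z < -1.75
  z < -1.25
  z < -0.75
  z < -0.25
  z < 0.25
  z < 0.75
  z < 1.25
  z < 1.75
Highest qualifying boundary gives stanine = 1

1


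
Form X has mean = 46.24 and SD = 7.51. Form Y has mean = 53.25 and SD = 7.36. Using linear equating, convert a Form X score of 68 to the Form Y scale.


slope = SD_Y / SD_X = 7.36 / 7.51 ~ 0.98
intercept = mean_Y - slope * mean_X = 53.25 - (7.36 / 7.51) * 46.24 ~ 7.9336
Y = slope * X + intercept. To avoid rounding drift from the rounded slope/intercept, evaluate the equivalent form Y = mean_Y + SD_Y * (X - mean_X) / SD_X at full precision:
Y = 53.25 + 7.36 * (68 - 46.24) / 7.51
Y = 53.25 + 7.36 * 21.76 / 7.51
Y = 53.25 + 160.1536 / 7.51
Y = 53.25 + 21.3254
Y = 74.5754

74.5754


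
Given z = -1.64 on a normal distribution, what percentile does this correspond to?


CDF(z) = 0.5 * (1 + erf(z/sqrt(2)))
erf(-1.1597) = -0.899
CDF = 0.0505
Percentile rank = 0.0505 * 100 = 5.05

5.05


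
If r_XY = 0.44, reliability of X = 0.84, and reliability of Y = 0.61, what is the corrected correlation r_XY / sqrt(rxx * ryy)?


r_corrected = rxy / sqrt(rxx * ryy)
= 0.44 / sqrt(0.84 * 0.61)
= 0.44 / sqrt(0.5124)
= 0.44 / 0.715821
r_corrected = 0.6147

0.6147


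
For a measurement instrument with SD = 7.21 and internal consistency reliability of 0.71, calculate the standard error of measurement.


SEM = SD * sqrt(1 - rxx)
SEM = 7.21 * sqrt(1 - 0.71)
SEM = 7.21 * sqrt(0.29) = 7.21 * 0.538516
SEM = 3.8827

3.8827


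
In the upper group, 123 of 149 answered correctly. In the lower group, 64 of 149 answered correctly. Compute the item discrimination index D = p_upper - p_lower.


p_upper = 123/149 = 0.8255
p_lower = 64/149 = 0.4295
D = 0.8255 - 0.4295 = 0.396

0.396


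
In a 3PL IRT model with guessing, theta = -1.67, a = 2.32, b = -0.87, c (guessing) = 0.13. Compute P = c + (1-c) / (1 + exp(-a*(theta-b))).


logit = 2.32*(-1.67 - -0.87) = -1.856
P* = 1/(1 + exp(--1.856)) = 0.1352
P = 0.13 + (1 - 0.13) * 0.1352
P = 0.2476

0.2476


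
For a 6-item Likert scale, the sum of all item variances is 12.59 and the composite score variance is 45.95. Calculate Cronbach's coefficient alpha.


alpha = (k/(k-1)) * (1 - sum(si^2)/s_total^2)
= (6/5) * (1 - 12.59/45.95)
alpha = 0.8712

0.8712


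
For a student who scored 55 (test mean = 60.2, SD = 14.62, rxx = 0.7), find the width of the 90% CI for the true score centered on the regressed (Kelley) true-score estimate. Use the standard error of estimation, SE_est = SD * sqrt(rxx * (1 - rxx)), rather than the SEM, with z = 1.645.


True score estimate = 0.7*55 + 0.3*60.2 = 56.56
SE_est = SD * sqrt(rxx * (1 - rxx)) = 14.62 * sqrt(0.7 * 0.3) = 14.62 * sqrt(0.21) = 6.699726
CI = T_est +/- z * SE_est, so width = 2 * z * SE_est = 2 * 1.645 * 6.699726
Width = 22.0421

22.0421


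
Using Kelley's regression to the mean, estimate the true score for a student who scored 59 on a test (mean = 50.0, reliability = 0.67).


T_est = rxx * X + (1 - rxx) * mean
T_est = 0.67 * 59 + 0.33 * 50.0
T_est = 39.53 + 16.5
T_est = 56.03

56.03


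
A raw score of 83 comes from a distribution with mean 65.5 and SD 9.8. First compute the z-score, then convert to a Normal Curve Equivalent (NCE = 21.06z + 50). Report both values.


z = (X - mean) / SD = (83 - 65.5) / 9.8
z = 17.5 / 9.8
z = 1.7857
NCE = NCE = 21.06z + 50
Carry z at full precision (z = 17.5 / 9.8) into the conversion:
NCE = 21.06 * (17.5 / 9.8) + 50 = 368.55 / 9.8 + 50
NCE = 37.6071 + 50
NCE = 87.6071

87.6071


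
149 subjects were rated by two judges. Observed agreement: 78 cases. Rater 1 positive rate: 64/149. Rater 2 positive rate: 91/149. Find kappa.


P_o = 78/149 = 0.52349
P_e = (64*91 + 85*58) / 22201 = 0.484393
kappa = (P_o - P_e) / (1 - P_e)
kappa = (0.52349 - 0.484393) / (1 - 0.484393)
kappa = 0.0758

0.0758


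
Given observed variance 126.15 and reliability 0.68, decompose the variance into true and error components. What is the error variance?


var_true = rxx * var_obs = 0.68 * 126.15 = 85.782
var_error = var_obs - var_true
var_error = 126.15 - 85.782
var_error = 40.368

40.368


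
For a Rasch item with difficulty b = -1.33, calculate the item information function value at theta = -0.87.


P = 1/(1+exp(-(-0.87--1.33))) = 0.613
I = P*(1-P) = 0.613 * 0.387
I = 0.2372

0.2372


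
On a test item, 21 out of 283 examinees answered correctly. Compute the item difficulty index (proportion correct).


Item difficulty p = number correct / total examinees
p = 21 / 283
p = 0.0742

0.0742


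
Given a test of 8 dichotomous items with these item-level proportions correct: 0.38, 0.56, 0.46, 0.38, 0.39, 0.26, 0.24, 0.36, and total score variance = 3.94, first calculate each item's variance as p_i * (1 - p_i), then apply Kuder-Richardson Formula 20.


For each item, compute p_i * q_i:
  Item 1: 0.38 * 0.62 = 0.2356
  Item 2: 0.56 * 0.44 = 0.2464
  Item 3: 0.46 * 0.54 = 0.2484
  Item 4: 0.38 * 0.62 = 0.2356
  Item 5: 0.39 * 0.61 = 0.2379
  Item 6: 0.26 * 0.74 = 0.1924
  Item 7: 0.24 * 0.76 = 0.1824
  Item 8: 0.36 * 0.64 = 0.2304
Sum(p_i * q_i) = 0.2356 + 0.2464 + 0.2484 + 0.2356 + 0.2379 + 0.1924 + 0.1824 + 0.2304 = 1.8091
KR-20 = (k/(k-1)) * (1 - Sum(p_i*q_i) / Var_total)
= (8/7) * (1 - 1.8091/3.94)
= 1.1429 * 0.5408
KR-20 = 0.6181

0.6181


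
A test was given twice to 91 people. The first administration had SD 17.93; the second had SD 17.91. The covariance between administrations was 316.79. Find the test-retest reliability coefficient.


r = cov(X,Y) / (SD_X * SD_Y)
r = 316.79 / (17.93 * 17.91)
r = 316.79 / 321.1263
r = 0.9865

0.9865


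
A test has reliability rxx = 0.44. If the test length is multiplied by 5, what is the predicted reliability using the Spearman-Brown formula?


r_new = (n * rxx) / (1 + (n-1) * rxx)
r_new = (5 * 0.44) / (1 + 4 * 0.44)
r_new = 2.2 / 2.76
r_new = 0.7971

0.7971


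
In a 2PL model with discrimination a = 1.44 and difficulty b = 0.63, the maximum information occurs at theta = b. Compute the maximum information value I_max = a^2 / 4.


For 2PL, max info at theta = b = 0.63
I_max = a^2 / 4 = 1.44^2 / 4
= 2.0736 / 4
I_max = 0.5184

0.5184


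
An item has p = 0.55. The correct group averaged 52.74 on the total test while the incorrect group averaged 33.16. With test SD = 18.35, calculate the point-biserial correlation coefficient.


q = 1 - p = 0.45
rpb = ((M1 - M0) / SD) * sqrt(p * q)
rpb = ((52.74 - 33.16) / 18.35) * sqrt(0.55 * 0.45)
rpb = 0.5308

0.5308


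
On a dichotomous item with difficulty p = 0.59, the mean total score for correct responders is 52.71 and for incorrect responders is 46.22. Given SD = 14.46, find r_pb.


q = 1 - p = 0.41
rpb = ((M1 - M0) / SD) * sqrt(p * q)
rpb = ((52.71 - 46.22) / 14.46) * sqrt(0.59 * 0.41)
rpb = 0.2207

0.2207


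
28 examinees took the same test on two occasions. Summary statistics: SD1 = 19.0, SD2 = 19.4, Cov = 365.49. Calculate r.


r = cov(X,Y) / (SD_X * SD_Y)
r = 365.49 / (19.0 * 19.4)
r = 365.49 / 368.6
r = 0.9916

0.9916


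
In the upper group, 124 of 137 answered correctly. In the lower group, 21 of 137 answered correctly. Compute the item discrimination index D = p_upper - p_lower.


p_upper = 124/137 = 0.9051
p_lower = 21/137 = 0.1533
D = 0.9051 - 0.1533 = 0.7518

0.7518


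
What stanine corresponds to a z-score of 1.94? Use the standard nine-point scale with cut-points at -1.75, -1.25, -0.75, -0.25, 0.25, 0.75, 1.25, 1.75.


Stanine boundaries: [-1.75, -1.25, -0.75, -0.25, 0.25, 0.75, 1.25, 1.75]
z = 1.94
Check each boundary:
  z >= -1.75 -> could be stanine 2
  z >= -1.25 -> could be stanine 3
  z >= -0.75 -> could be stanine 4
  z >= -0.25 -> could be stanine 5
  z >= 0.25 -> could be stanine 6
  z >= 0.75 -> could be stanine 7
  z >= 1.25 -> could be stanine 8
  z >= 1.75 -> could be stanine 9
Highest qualifying boundary gives stanine = 9

9


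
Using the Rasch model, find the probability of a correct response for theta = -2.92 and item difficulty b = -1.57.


theta - b = -2.92 - -1.57 = -1.35
exp(-(theta - b)) = exp(1.35) = 3.8574
P = 1 / (1 + 3.8574)
P = 0.2059

0.2059


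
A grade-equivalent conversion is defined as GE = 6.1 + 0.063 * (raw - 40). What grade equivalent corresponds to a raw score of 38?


raw - median = 38 - 40 = -2
slope * diff = 0.063 * -2 = -0.126
GE = 6.1 + -0.126
GE = 5.974

5.974


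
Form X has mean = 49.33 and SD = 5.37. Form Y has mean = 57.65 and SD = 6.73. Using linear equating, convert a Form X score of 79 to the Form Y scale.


slope = SD_Y / SD_X = 6.73 / 5.37 ~ 1.2533
intercept = mean_Y - slope * mean_X = 57.65 - (6.73 / 5.37) * 49.33 ~ -4.1733
Y = slope * X + intercept. To avoid rounding drift from the rounded slope/intercept, evaluate the equivalent form Y = mean_Y + SD_Y * (X - mean_X) / SD_X at full precision:
Y = 57.65 + 6.73 * (79 - 49.33) / 5.37
Y = 57.65 + 6.73 * 29.67 / 5.37
Y = 57.65 + 199.6791 / 5.37
Y = 57.65 + 37.1842
Y = 94.8342

94.8342


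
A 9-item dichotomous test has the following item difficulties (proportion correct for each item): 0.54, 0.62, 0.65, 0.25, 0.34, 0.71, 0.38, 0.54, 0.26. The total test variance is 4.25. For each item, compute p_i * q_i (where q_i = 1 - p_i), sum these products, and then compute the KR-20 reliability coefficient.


For each item, compute p_i * q_i:
  Item 1: 0.54 * 0.46 = 0.2484
  Item 2: 0.62 * 0.38 = 0.2356
  Item 3: 0.65 * 0.35 = 0.2275
  Item 4: 0.25 * 0.75 = 0.1875
  Item 5: 0.34 * 0.66 = 0.2244
  Item 6: 0.71 * 0.29 = 0.2059
  Item 7: 0.38 * 0.62 = 0.2356
  Item 8: 0.54 * 0.46 = 0.2484
  Item 9: 0.26 * 0.74 = 0.1924
Sum(p_i * q_i) = 0.2484 + 0.2356 + 0.2275 + 0.1875 + 0.2244 + 0.2059 + 0.2356 + 0.2484 + 0.1924 = 2.0057
KR-20 = (k/(k-1)) * (1 - Sum(p_i*q_i) / Var_total)
= (9/8) * (1 - 2.0057/4.25)
= 1.125 * 0.5281
KR-20 = 0.5941

0.5941


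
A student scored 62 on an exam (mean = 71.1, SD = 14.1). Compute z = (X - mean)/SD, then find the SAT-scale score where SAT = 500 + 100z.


z = (X - mean) / SD = (62 - 71.1) / 14.1
z = -9.1 / 14.1
z = -0.6454
SAT-scale = SAT = 500 + 100z
Carry z at full precision (z = -9.1 / 14.1) into the conversion:
SAT-scale = 500 + 100 * (-9.1 / 14.1) = 500 + -910 / 14.1
SAT-scale = 500 + -64.539
SAT-scale = 435.461

435.461


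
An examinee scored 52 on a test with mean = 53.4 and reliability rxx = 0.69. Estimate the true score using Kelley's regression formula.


T_est = rxx * X + (1 - rxx) * mean
T_est = 0.69 * 52 + 0.31 * 53.4
T_est = 35.88 + 16.554
T_est = 52.434

52.434


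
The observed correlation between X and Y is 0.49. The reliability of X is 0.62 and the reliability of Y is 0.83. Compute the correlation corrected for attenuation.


r_corrected = rxy / sqrt(rxx * ryy)
= 0.49 / sqrt(0.62 * 0.83)
= 0.49 / sqrt(0.5146)
= 0.49 / 0.717356
r_corrected = 0.6831

0.6831


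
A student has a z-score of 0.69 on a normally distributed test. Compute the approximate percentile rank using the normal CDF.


CDF(z) = 0.5 * (1 + erf(z/sqrt(2)))
erf(0.4879) = 0.5098
CDF = 0.7549
Percentile rank = 0.7549 * 100 = 75.49

75.49


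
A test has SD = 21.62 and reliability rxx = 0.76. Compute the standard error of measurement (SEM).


SEM = SD * sqrt(1 - rxx)
SEM = 21.62 * sqrt(1 - 0.76)
SEM = 21.62 * sqrt(0.24) = 21.62 * 0.489898
SEM = 10.5916

10.5916


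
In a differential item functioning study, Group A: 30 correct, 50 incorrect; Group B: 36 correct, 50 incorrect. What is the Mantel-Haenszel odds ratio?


Odds_A = 30/50 = 0.6
Odds_B = 36/50 = 0.72
OR = Odds_A / Odds_B = 0.6 / 0.72
Exactly, OR = (30 * 50) / (50 * 36) = 1500 / 1800
OR = 0.8333

0.8333


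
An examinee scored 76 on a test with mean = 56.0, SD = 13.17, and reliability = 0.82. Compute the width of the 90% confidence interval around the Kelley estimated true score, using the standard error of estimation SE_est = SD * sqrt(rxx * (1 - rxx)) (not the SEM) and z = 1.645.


True score estimate = 0.82*76 + 0.18*56.0 = 72.4
SE_est = SD * sqrt(rxx * (1 - rxx)) = 13.17 * sqrt(0.82 * 0.18) = 13.17 * sqrt(0.1476) = 5.059749
CI = T_est +/- z * SE_est, so width = 2 * z * SE_est = 2 * 1.645 * 5.059749
Width = 16.6466

16.6466


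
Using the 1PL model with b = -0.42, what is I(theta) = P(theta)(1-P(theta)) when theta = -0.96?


P = 1/(1+exp(-(-0.96--0.42))) = 0.3682
I = P*(1-P) = 0.3682 * 0.6318
I = 0.2326

0.2326


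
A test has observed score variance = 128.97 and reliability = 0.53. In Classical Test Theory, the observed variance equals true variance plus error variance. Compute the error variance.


var_true = rxx * var_obs = 0.53 * 128.97 = 68.3541
var_error = var_obs - var_true
var_error = 128.97 - 68.3541
var_error = 60.6159

60.6159


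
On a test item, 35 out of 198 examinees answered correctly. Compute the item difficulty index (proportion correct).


Item difficulty p = number correct / total examinees
p = 35 / 198
p = 0.1768

0.1768


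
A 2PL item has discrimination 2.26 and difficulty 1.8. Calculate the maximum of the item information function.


For 2PL, max info at theta = b = 1.8
I_max = a^2 / 4 = 2.26^2 / 4
= 5.1076 / 4
I_max = 1.2769

1.2769


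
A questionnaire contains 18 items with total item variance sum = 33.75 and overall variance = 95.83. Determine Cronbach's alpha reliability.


alpha = (k/(k-1)) * (1 - sum(si^2)/s_total^2)
= (18/17) * (1 - 33.75/95.83)
alpha = 0.6859

0.6859


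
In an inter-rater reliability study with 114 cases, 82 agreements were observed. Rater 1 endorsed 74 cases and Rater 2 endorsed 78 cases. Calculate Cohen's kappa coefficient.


P_o = 82/114 = 0.719298
P_e = (74*78 + 40*36) / 12996 = 0.55494
kappa = (P_o - P_e) / (1 - P_e)
kappa = (0.719298 - 0.55494) / (1 - 0.55494)
kappa = 0.3693

0.3693


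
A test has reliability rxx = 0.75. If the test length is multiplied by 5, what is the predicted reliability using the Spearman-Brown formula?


r_new = (n * rxx) / (1 + (n-1) * rxx)
r_new = (5 * 0.75) / (1 + 4 * 0.75)
r_new = 3.75 / 4.0
r_new = 0.9375

0.9375


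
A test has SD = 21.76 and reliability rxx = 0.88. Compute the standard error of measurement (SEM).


SEM = SD * sqrt(1 - rxx)
SEM = 21.76 * sqrt(1 - 0.88)
SEM = 21.76 * sqrt(0.12) = 21.76 * 0.34641
SEM = 7.5379

7.5379


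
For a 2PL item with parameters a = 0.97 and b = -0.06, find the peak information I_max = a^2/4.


For 2PL, max info at theta = b = -0.06
I_max = a^2 / 4 = 0.97^2 / 4
= 0.9409 / 4
I_max = 0.2352

0.2352


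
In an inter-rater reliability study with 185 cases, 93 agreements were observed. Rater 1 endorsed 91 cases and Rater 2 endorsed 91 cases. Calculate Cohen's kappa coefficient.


P_o = 93/185 = 0.502703
P_e = (91*91 + 94*94) / 34225 = 0.500131
kappa = (P_o - P_e) / (1 - P_e)
kappa = (0.502703 - 0.500131) / (1 - 0.500131)
kappa = 0.0051

0.0051


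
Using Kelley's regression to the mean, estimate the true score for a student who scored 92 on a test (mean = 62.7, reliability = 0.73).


T_est = rxx * X + (1 - rxx) * mean
T_est = 0.73 * 92 + 0.27 * 62.7
T_est = 67.16 + 16.929
T_est = 84.089

84.089


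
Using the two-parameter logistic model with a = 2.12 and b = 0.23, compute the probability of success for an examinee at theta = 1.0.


a*(theta - b) = 2.12 * (1.0 - 0.23) = 1.6324
exp(-1.6324) = 0.1955
P = 1 / (1 + 0.1955)
P = 0.8365

0.8365


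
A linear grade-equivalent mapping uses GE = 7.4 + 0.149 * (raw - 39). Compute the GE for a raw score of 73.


raw - median = 73 - 39 = 34
slope * diff = 0.149 * 34 = 5.066
GE = 7.4 + 5.066
GE = 12.466

12.466


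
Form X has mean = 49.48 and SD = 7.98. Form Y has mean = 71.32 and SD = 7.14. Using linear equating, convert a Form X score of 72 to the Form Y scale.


slope = SD_Y / SD_X = 7.14 / 7.98 ~ 0.8947
intercept = mean_Y - slope * mean_X = 71.32 - (7.14 / 7.98) * 49.48 ~ 27.0484
Y = slope * X + intercept. To avoid rounding drift from the rounded slope/intercept, evaluate the equivalent form Y = mean_Y + SD_Y * (X - mean_X) / SD_X at full precision:
Y = 71.32 + 7.14 * (72 - 49.48) / 7.98
Y = 71.32 + 7.14 * 22.52 / 7.98
Y = 71.32 + 160.7928 / 7.98
Y = 71.32 + 20.1495
Y = 91.4695

91.4695


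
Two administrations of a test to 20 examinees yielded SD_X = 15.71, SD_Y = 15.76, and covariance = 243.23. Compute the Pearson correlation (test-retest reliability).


r = cov(X,Y) / (SD_X * SD_Y)
r = 243.23 / (15.71 * 15.76)
r = 243.23 / 247.5896
r = 0.9824

0.9824


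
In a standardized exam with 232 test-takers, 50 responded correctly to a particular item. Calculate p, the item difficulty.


Item difficulty p = number correct / total examinees
p = 50 / 232
p = 0.2155

0.2155


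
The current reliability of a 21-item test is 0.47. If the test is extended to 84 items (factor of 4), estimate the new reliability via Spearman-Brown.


r_new = (n * rxx) / (1 + (n-1) * rxx)
r_new = (4 * 0.47) / (1 + 3 * 0.47)
r_new = 1.88 / 2.41
r_new = 0.7801

0.7801


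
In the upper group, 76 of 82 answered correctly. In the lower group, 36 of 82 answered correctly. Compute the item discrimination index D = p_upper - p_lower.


p_upper = 76/82 = 0.9268
p_lower = 36/82 = 0.439
D = 0.9268 - 0.439 = 0.4878

0.4878
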